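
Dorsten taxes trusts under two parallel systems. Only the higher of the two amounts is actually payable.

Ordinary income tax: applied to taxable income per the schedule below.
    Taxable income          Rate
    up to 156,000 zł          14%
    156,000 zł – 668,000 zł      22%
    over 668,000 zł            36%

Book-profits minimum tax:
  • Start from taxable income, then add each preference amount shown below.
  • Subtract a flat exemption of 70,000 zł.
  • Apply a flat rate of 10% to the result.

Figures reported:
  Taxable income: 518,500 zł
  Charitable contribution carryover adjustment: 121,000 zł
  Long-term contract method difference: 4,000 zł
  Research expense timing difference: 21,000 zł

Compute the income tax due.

Ordinary income tax:
  156,000 zł × 14% = 21,840 zł
  362,500 zł × 22% = 79,750 zł
  → 101,590 zł

Book-profits minimum tax:
  Adjusted income: 518,500 zł + 121,000 zł + 4,000 zł + 21,000 zł = 664,500 zł
  Less exemption 70,000 zł → base 594,500 zł
  594,500 zł × 10% = 59,450 zł

101,590 zł > 59,450 zł, so the ordinary income tax governs.

101,590 zł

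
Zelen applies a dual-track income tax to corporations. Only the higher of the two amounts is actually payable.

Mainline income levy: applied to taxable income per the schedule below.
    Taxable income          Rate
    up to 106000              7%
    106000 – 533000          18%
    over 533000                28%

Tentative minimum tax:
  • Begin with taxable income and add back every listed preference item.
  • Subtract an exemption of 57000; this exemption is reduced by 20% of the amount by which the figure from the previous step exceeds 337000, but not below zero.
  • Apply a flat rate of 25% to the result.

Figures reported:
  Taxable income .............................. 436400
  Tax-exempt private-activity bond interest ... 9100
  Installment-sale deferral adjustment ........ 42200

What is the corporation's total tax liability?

Mainline income levy:
  106000 × 7% = 7420
  330400 × 18% = 59472
  → 66892

Tentative minimum tax:
  Adjusted income: 436400 + 9100 + 42200 = 487700
  Exemption: 57000 − 20% × (487700 − 337000) = 57000 − 30140 = 26860
  Base: 487700 − 26860 = 460840
  460840 × 25% = 115210

115210 > 66892, so the tentative minimum tax is the binding amount.

115210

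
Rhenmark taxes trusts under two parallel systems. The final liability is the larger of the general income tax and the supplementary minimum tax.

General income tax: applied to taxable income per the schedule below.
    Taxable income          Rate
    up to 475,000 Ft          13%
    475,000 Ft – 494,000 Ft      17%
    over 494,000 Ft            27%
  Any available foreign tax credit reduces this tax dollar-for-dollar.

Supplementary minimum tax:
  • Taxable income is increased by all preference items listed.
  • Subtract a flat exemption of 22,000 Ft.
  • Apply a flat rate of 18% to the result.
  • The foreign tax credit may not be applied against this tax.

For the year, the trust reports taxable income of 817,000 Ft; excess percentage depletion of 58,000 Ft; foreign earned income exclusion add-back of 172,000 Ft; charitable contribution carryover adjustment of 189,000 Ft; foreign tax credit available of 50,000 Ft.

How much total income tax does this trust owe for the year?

218,520 Ft

Supplementary minimum tax:
  Adjusted income: 817,000 Ft + 58,000 Ft + 172,000 Ft + 189,000 Ft = 1,236,000 Ft
  Less exemption 22,000 Ft → base 1,214,000 Ft
  1,214,000 Ft × 18% = 218,520 Ft

General income tax:
  475,000 Ft × 13% = 61,750 Ft
  19,000 Ft × 17% = 3,230 Ft
  323,000 Ft × 27% = 87,210 Ft
  → 152,190 Ft
  Less foreign tax credit 50,000 Ft → 102,190 Ft

218,520 Ft > 102,190 Ft, so the supplementary minimum tax is the binding amount.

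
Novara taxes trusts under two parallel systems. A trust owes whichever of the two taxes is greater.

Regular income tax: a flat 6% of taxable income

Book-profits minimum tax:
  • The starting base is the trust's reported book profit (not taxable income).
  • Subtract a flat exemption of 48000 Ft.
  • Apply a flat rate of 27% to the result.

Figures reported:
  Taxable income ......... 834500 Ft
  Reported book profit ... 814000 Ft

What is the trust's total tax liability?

206820 Ft

Regular income tax:
  834500 Ft × 6% = 50070 Ft

Book-profits minimum tax:
  Base (reported book profit): 814000 Ft
  Less exemption 48000 Ft → base 766000 Ft
  766000 Ft × 27% = 206820 Ft

206820 Ft > 50070 Ft, so the book-profits minimum tax is the binding amount.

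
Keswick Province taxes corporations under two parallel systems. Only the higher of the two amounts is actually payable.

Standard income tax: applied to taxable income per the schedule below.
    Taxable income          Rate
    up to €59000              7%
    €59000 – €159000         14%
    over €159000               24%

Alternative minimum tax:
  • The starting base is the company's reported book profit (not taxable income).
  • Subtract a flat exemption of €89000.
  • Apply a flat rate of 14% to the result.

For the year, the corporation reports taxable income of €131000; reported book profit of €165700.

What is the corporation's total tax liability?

Alternative minimum tax:
  Base (reported book profit): €165700
  Less exemption €89000 → base €76700
  €76700 × 14% = €10738

Standard income tax:
  €59000 × 7% = €4130
  €72000 × 14% = €10080
  → €14210

€14210 > €10738, so the standard income tax governs.

€14210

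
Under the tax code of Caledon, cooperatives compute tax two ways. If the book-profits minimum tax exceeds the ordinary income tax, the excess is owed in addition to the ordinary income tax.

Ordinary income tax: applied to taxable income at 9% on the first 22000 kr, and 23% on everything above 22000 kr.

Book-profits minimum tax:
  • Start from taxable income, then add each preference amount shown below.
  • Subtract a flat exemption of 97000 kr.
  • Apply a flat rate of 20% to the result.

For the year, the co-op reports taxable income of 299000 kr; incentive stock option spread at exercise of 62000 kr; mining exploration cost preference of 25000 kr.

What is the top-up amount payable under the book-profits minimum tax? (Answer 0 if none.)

0 kr

Book-profits minimum tax:
  Adjusted income: 299000 kr + 62000 kr + 25000 kr = 386000 kr
  Less exemption 97000 kr → base 289000 kr
  289000 kr × 20% = 57800 kr

Ordinary income tax:
  22000 kr × 9% = 1980 kr
  277000 kr × 23% = 63710 kr
  → 65690 kr

57800 kr ≤ 65690 kr, so no add-on is due.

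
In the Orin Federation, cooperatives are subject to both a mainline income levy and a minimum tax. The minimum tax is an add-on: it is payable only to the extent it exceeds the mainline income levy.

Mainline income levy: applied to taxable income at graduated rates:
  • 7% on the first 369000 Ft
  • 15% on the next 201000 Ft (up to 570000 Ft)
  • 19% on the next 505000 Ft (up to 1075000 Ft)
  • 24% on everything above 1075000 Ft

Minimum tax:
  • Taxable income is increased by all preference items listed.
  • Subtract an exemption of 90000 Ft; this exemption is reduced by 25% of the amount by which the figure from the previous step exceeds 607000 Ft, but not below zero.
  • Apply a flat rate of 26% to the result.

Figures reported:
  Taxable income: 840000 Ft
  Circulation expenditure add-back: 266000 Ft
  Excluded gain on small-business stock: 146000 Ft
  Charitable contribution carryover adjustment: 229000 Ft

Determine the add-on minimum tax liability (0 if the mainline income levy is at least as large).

277780 Ft

Minimum tax:
  Adjusted income: 840000 Ft + 266000 Ft + 146000 Ft + 229000 Ft = 1481000 Ft
  Exemption: 25% × (1481000 Ft − 607000 Ft) = 218500 Ft ≥ 90000 Ft, so the exemption is fully phased out
  Base: 1481000 Ft − 0 Ft = 1481000 Ft
  1481000 Ft × 26% = 385060 Ft

Mainline income levy:
  369000 Ft × 7% = 25830 Ft
  201000 Ft × 15% = 30150 Ft
  270000 Ft × 19% = 51300 Ft
  → 107280 Ft

Excess of minimum tax over mainline income levy: 385060 Ft − 107280 Ft = 277780 Ft.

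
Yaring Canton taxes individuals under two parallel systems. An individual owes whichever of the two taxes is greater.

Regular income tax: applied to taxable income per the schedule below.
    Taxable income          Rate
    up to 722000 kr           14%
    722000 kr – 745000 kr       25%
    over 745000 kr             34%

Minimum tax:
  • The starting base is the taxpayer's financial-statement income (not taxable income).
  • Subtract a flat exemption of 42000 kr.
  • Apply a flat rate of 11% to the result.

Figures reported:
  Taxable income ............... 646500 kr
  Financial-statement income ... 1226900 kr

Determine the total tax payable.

Regular income tax:
  646500 kr × 14% = 90510 kr

Minimum tax:
  Base (financial-statement income): 1226900 kr
  Less exemption 42000 kr → base 1184900 kr
  1184900 kr × 11% = 130339 kr

130339 kr > 90510 kr, so the minimum tax is the binding amount.

130339 kr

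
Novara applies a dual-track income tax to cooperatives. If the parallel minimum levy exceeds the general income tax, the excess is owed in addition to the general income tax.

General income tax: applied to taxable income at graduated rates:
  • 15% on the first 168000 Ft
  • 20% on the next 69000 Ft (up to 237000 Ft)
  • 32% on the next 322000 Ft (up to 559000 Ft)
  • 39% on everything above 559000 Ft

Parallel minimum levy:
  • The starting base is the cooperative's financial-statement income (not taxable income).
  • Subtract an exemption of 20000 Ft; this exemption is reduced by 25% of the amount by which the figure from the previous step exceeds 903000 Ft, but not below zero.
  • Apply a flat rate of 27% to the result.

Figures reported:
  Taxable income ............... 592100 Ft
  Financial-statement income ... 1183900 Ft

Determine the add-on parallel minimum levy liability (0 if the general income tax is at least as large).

Parallel minimum levy:
  Base (financial-statement income): 1183900 Ft
  Exemption: 25% × (1183900 Ft − 903000 Ft) = 70225 Ft ≥ 20000 Ft, so the exemption is fully phased out
  Base: 1183900 Ft − 0 Ft = 1183900 Ft
  1183900 Ft × 27% = 319653 Ft

General income tax:
  168000 Ft × 15% = 25200 Ft
  69000 Ft × 20% = 13800 Ft
  322000 Ft × 32% = 103040 Ft
  33100 Ft × 39% = 12909 Ft
  → 154949 Ft

Excess of parallel minimum levy over general income tax: 319653 Ft − 154949 Ft = 164704 Ft.

164704 Ft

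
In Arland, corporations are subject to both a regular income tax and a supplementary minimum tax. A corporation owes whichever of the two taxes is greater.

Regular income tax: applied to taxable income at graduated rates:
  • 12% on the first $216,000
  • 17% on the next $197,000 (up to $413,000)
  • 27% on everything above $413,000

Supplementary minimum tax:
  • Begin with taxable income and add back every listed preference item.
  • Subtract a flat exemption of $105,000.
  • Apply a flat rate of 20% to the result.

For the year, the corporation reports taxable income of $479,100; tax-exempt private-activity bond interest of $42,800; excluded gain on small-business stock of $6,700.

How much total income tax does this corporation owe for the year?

Supplementary minimum tax:
  Adjusted income: $479,100 + $42,800 + $6,700 = $528,600
  Less exemption $105,000 → base $423,600
  $423,600 × 20% = $84,720

Regular income tax:
  $216,000 × 12% = $25,920
  $197,000 × 17% = $33,490
  $66,100 × 27% = $17,847
  → $77,257

$84,720 > $77,257, so the supplementary minimum tax is the binding amount.

$84,720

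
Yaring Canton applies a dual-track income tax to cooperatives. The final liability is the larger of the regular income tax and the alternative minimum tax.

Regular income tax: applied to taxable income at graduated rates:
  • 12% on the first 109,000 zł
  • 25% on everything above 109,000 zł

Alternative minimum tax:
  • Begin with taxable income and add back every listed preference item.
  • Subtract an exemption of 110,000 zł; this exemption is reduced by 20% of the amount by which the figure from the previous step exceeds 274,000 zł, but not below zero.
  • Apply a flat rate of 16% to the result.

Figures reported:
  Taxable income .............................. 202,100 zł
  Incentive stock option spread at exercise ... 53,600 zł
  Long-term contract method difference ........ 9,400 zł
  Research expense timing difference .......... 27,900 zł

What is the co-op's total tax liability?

36,355 zł

Regular income tax:
  109,000 zł × 12% = 13,080 zł
  93,100 zł × 25% = 23,275 zł
  → 36,355 zł

Alternative minimum tax:
  Adjusted income: 202,100 zł + 53,600 zł + 9,400 zł + 27,900 zł = 293,000 zł
  Exemption: 110,000 zł − 20% × (293,000 zł − 274,000 zł) = 110,000 zł − 3,800 zł = 106,200 zł
  Base: 293,000 zł − 106,200 zł = 186,800 zł
  186,800 zł × 16% = 29,888 zł

36,355 zł > 29,888 zł, so the regular income tax governs.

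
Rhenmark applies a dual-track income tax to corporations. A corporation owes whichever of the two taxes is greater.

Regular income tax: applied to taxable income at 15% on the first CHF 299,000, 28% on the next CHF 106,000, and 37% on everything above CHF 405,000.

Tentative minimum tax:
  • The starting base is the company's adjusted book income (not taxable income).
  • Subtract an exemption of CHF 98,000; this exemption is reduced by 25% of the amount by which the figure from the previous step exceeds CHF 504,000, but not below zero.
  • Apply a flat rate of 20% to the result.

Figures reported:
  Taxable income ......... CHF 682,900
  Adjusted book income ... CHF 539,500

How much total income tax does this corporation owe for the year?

CHF 177,353

Regular income tax:
  CHF 299,000 × 15% = CHF 44,850
  CHF 106,000 × 28% = CHF 29,680
  CHF 277,900 × 37% = CHF 102,823
  → CHF 177,353

Tentative minimum tax:
  Base (adjusted book income): CHF 539,500
  Exemption: CHF 98,000 − 25% × (CHF 539,500 − CHF 504,000) = CHF 98,000 − CHF 8,875 = CHF 89,125
  Base: CHF 539,500 − CHF 89,125 = CHF 450,375
  CHF 450,375 × 20% = CHF 90,075

CHF 177,353 > CHF 90,075, so the regular income tax governs.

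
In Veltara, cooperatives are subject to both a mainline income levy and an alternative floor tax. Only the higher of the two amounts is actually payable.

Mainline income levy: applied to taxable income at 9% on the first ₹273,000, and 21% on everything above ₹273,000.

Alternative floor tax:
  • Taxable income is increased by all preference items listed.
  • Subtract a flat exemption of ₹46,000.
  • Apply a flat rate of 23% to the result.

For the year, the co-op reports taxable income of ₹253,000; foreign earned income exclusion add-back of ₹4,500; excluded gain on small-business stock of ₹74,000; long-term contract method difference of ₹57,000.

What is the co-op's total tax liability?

₹78,775

Alternative floor tax:
  Adjusted income: ₹253,000 + ₹4,500 + ₹74,000 + ₹57,000 = ₹388,500
  Less exemption ₹46,000 → base ₹342,500
  ₹342,500 × 23% = ₹78,775

Mainline income levy:
  ₹253,000 × 9% = ₹22,770

₹78,775 > ₹22,770, so the alternative floor tax is the binding amount.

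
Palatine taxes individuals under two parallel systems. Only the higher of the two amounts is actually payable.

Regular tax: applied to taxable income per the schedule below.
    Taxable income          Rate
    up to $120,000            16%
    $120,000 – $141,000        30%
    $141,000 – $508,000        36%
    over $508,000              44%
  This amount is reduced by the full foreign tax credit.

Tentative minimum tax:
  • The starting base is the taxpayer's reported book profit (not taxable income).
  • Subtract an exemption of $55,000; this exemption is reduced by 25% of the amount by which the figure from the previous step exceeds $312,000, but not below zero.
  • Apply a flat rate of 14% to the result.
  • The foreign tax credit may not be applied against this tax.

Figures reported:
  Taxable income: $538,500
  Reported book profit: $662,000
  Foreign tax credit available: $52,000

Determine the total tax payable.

Tentative minimum tax:
  Base (reported book profit): $662,000
  Exemption: 25% × ($662,000 − $312,000) = $87,500 ≥ $55,000, so the exemption is fully phased out
  Base: $662,000 − $0 = $662,000
  $662,000 × 14% = $92,680

Regular tax:
  $120,000 × 16% = $19,200
  $21,000 × 30% = $6,300
  $367,000 × 36% = $132,120
  $30,500 × 44% = $13,420
  → $171,040
  Less foreign tax credit $52,000 → $119,040

$119,040 > $92,680, so the regular tax governs.

$119,040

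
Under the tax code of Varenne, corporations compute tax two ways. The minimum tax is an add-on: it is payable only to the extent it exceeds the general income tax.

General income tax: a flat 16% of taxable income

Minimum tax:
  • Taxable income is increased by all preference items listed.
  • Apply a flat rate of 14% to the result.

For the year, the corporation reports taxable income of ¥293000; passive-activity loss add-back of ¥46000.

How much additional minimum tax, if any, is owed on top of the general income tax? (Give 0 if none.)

General income tax:
  ¥293000 × 16% = ¥46880

Minimum tax:
  Adjusted income: ¥293000 + ¥46000 = ¥339000
  ¥339000 × 14% = ¥47460

Excess of minimum tax over general income tax: ¥47460 − ¥46880 = ¥580.

¥580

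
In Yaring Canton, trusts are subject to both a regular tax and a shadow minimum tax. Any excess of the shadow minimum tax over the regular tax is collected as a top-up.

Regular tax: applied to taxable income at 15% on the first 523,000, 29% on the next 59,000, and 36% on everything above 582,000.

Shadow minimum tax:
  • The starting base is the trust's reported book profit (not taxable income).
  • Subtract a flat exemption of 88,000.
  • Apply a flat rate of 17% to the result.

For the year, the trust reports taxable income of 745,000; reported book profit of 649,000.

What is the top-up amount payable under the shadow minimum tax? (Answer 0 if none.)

Regular tax:
  523,000 × 15% = 78,450
  59,000 × 29% = 17,110
  163,000 × 36% = 58,680
  → 154,240

Shadow minimum tax:
  Base (reported book profit): 649,000
  Less exemption 88,000 → base 561,000
  561,000 × 17% = 95,370

95,370 ≤ 154,240, so no add-on is due.

0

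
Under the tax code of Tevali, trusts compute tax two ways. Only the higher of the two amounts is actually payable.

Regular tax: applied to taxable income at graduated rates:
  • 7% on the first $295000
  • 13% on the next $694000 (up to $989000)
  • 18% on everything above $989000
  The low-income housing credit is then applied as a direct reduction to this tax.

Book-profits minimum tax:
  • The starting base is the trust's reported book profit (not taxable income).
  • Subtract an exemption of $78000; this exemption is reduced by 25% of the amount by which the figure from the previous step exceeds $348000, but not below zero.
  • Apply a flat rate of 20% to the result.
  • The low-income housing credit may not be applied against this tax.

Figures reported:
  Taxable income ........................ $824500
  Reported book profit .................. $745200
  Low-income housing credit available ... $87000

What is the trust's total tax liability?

$149040

Book-profits minimum tax:
  Base (reported book profit): $745200
  Exemption: 25% × ($745200 − $348000) = $99300 ≥ $78000, so the exemption is fully phased out
  Base: $745200 − $0 = $745200
  $745200 × 20% = $149040

Regular tax:
  $295000 × 7% = $20650
  $529500 × 13% = $68835
  → $89485
  Less low-income housing credit $87000 → $2485

$149040 > $2485, so the book-profits minimum tax is the binding amount.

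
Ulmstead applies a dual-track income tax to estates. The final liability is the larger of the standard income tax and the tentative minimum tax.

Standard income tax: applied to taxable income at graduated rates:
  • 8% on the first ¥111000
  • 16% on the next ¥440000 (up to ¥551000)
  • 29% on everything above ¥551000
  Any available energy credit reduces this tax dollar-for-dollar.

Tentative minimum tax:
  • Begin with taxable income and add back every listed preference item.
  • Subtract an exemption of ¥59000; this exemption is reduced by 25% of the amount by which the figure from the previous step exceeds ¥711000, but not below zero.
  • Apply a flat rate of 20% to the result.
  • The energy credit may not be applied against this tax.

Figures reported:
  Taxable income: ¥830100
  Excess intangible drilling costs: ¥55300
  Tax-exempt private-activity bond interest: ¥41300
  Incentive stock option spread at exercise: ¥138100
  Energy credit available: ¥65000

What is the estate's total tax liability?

Tentative minimum tax:
  Adjusted income: ¥830100 + ¥55300 + ¥41300 + ¥138100 = ¥1064800
  Exemption: 25% × (¥1064800 − ¥711000) = ¥88450 ≥ ¥59000, so the exemption is fully phased out
  Base: ¥1064800 − ¥0 = ¥1064800
  ¥1064800 × 20% = ¥212960

Standard income tax:
  ¥111000 × 8% = ¥8880
  ¥440000 × 16% = ¥70400
  ¥279100 × 29% = ¥80939
  → ¥160219
  Less energy credit ¥65000 → ¥95219

¥212960 > ¥95219, so the tentative minimum tax is the binding amount.

¥212960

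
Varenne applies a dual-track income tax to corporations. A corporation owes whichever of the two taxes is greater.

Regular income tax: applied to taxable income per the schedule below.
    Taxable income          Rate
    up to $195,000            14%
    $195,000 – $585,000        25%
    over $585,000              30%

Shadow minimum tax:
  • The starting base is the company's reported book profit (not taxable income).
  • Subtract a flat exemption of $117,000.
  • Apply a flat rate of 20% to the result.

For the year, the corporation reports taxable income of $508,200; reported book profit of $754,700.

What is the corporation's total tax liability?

$127,540

Regular income tax:
  $195,000 × 14% = $27,300
  $313,200 × 25% = $78,300
  → $105,600

Shadow minimum tax:
  Base (reported book profit): $754,700
  Less exemption $117,000 → base $637,700
  $637,700 × 20% = $127,540

$127,540 > $105,600, so the shadow minimum tax is the binding amount.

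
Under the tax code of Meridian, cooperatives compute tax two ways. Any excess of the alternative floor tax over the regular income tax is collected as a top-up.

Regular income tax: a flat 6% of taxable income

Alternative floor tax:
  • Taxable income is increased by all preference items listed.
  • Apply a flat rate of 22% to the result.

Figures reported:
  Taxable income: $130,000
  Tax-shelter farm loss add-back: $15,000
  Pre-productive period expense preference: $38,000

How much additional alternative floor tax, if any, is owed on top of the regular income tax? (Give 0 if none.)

$32,460

Regular income tax:
  $130,000 × 6% = $7,800

Alternative floor tax:
  Adjusted income: $130,000 + $15,000 + $38,000 = $183,000
  $183,000 × 22% = $40,260

Excess of alternative floor tax over regular income tax: $40,260 − $7,800 = $32,460.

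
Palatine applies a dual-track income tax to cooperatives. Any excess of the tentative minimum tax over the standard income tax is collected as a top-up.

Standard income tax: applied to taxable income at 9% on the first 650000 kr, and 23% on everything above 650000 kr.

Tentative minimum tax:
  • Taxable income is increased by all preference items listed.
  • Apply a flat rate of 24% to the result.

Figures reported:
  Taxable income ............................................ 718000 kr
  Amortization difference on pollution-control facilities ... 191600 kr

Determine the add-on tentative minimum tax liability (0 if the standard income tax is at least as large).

Standard income tax:
  650000 kr × 9% = 58500 kr
  68000 kr × 23% = 15640 kr
  → 74140 kr

Tentative minimum tax:
  Adjusted income: 718000 kr + 191600 kr = 909600 kr
  909600 kr × 24% = 218304 kr

Excess of tentative minimum tax over standard income tax: 218304 kr − 74140 kr = 144164 kr.

144164 kr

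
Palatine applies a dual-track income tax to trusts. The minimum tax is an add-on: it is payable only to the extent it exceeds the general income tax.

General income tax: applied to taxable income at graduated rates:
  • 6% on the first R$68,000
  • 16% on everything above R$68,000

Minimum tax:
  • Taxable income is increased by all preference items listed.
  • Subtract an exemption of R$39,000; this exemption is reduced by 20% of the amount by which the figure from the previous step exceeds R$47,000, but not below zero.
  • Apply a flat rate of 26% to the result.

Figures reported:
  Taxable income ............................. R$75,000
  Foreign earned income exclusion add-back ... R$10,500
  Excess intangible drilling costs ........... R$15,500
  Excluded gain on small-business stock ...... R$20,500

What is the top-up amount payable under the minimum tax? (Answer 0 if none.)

Minimum tax:
  Adjusted income: R$75,000 + R$10,500 + R$15,500 + R$20,500 = R$121,500
  Exemption: R$39,000 − 20% × (R$121,500 − R$47,000) = R$39,000 − R$14,900 = R$24,100
  Base: R$121,500 − R$24,100 = R$97,400
  R$97,400 × 26% = R$25,324

General income tax:
  R$68,000 × 6% = R$4,080
  R$7,000 × 16% = R$1,120
  → R$5,200

Excess of minimum tax over general income tax: R$25,324 − R$5,200 = R$20,124.

R$20,124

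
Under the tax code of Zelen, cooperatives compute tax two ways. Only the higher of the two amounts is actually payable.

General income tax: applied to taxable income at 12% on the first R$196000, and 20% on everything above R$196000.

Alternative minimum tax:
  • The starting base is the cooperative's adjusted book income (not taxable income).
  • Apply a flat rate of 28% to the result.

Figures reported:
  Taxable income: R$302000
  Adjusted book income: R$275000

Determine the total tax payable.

R$77000

General income tax:
  R$196000 × 12% = R$23520
  R$106000 × 20% = R$21200
  → R$44720

Alternative minimum tax:
  Base (adjusted book income): R$275000
  R$275000 × 28% = R$77000

R$77000 > R$44720, so the alternative minimum tax is the binding amount.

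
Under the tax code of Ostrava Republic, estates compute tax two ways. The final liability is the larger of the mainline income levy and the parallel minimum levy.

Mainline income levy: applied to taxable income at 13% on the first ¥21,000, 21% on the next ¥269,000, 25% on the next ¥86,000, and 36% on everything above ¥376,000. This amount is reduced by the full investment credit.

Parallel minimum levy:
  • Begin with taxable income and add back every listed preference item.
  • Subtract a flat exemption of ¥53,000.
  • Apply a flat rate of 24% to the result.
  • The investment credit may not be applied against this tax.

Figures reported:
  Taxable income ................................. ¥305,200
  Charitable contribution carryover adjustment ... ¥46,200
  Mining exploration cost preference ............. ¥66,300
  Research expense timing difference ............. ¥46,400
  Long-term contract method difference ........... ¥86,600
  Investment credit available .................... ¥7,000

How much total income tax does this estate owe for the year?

Mainline income levy:
  ¥21,000 × 13% = ¥2,730
  ¥269,000 × 21% = ¥56,490
  ¥15,200 × 25% = ¥3,800
  → ¥63,020
  Less investment credit ¥7,000 → ¥56,020

Parallel minimum levy:
  Adjusted income: ¥305,200 + ¥46,200 + ¥66,300 + ¥46,400 + ¥86,600 = ¥550,700
  Less exemption ¥53,000 → base ¥497,700
  ¥497,700 × 24% = ¥119,448

¥119,448 > ¥56,020, so the parallel minimum levy is the binding amount.

¥119,448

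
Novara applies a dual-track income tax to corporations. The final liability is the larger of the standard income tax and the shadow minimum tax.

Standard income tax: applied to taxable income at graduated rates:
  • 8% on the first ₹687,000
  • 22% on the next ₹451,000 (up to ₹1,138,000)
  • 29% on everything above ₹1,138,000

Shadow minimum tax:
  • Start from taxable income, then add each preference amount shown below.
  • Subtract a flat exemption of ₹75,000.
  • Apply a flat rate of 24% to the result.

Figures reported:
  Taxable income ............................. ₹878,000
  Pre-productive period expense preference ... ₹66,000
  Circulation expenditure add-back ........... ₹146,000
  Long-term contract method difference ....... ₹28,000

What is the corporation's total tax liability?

₹250,320

Shadow minimum tax:
  Adjusted income: ₹878,000 + ₹66,000 + ₹146,000 + ₹28,000 = ₹1,118,000
  Less exemption ₹75,000 → base ₹1,043,000
  ₹1,043,000 × 24% = ₹250,320

Standard income tax:
  ₹687,000 × 8% = ₹54,960
  ₹191,000 × 22% = ₹42,020
  → ₹96,980

₹250,320 > ₹96,980, so the shadow minimum tax is the binding amount.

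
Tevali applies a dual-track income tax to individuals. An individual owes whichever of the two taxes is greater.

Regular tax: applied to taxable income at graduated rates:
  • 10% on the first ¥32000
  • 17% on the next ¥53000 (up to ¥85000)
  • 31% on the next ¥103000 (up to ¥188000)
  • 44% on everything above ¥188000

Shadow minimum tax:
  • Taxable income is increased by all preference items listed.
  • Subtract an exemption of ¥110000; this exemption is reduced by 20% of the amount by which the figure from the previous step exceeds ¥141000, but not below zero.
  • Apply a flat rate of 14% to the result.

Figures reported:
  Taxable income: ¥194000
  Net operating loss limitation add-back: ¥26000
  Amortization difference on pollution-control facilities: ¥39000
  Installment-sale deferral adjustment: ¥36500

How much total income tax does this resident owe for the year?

¥46780

Regular tax:
  ¥32000 × 10% = ¥3200
  ¥53000 × 17% = ¥9010
  ¥103000 × 31% = ¥31930
  ¥6000 × 44% = ¥2640
  → ¥46780

Shadow minimum tax:
  Adjusted income: ¥194000 + ¥26000 + ¥39000 + ¥36500 = ¥295500
  Exemption: ¥110000 − 20% × (¥295500 − ¥141000) = ¥110000 − ¥30900 = ¥79100
  Base: ¥295500 − ¥79100 = ¥216400
  ¥216400 × 14% = ¥30296

¥46780 > ¥30296, so the regular tax governs.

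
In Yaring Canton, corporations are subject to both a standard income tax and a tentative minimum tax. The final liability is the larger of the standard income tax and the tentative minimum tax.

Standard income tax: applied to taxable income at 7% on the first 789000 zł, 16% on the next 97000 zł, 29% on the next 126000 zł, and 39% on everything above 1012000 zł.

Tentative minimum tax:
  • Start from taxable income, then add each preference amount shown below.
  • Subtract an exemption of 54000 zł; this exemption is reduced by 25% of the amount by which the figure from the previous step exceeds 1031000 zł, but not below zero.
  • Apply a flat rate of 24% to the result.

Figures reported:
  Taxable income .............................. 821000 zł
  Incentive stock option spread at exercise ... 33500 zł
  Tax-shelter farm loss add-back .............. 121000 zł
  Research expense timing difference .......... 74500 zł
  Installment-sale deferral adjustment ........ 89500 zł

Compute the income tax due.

267030 zł

Tentative minimum tax:
  Adjusted income: 821000 zł + 33500 zł + 121000 zł + 74500 zł + 89500 zł = 1139500 zł
  Exemption: 54000 zł − 25% × (1139500 zł − 1031000 zł) = 54000 zł − 27125 zł = 26875 zł
  Base: 1139500 zł − 26875 zł = 1112625 zł
  1112625 zł × 24% = 267030 zł

Standard income tax:
  789000 zł × 7% = 55230 zł
  32000 zł × 16% = 5120 zł
  → 60350 zł

267030 zł > 60350 zł, so the tentative minimum tax is the binding amount.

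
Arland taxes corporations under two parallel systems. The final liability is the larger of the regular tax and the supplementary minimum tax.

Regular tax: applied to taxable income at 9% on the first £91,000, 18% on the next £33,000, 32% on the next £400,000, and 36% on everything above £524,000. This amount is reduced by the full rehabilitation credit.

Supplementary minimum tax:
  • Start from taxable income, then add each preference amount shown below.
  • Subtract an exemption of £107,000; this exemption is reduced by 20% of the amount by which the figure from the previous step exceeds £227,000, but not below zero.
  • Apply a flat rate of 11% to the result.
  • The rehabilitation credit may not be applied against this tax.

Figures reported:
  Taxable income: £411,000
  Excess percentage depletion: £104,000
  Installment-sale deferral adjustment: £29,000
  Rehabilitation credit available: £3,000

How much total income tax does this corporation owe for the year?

£102,970

Supplementary minimum tax:
  Adjusted income: £411,000 + £104,000 + £29,000 = £544,000
  Exemption: £107,000 − 20% × (£544,000 − £227,000) = £107,000 − £63,400 = £43,600
  Base: £544,000 − £43,600 = £500,400
  £500,400 × 11% = £55,044

Regular tax:
  £91,000 × 9% = £8,190
  £33,000 × 18% = £5,940
  £287,000 × 32% = £91,840
  → £105,970
  Less rehabilitation credit £3,000 → £102,970

£102,970 > £55,044, so the regular tax governs.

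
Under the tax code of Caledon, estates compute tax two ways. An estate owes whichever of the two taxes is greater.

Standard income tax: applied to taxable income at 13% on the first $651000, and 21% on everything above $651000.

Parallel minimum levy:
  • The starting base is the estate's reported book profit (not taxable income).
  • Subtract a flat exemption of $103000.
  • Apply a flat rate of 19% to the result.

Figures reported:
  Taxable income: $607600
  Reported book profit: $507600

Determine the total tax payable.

Standard income tax:
  $607600 × 13% = $78988

Parallel minimum levy:
  Base (reported book profit): $507600
  Less exemption $103000 → base $404600
  $404600 × 19% = $76874

$78988 > $76874, so the standard income tax governs.

$78988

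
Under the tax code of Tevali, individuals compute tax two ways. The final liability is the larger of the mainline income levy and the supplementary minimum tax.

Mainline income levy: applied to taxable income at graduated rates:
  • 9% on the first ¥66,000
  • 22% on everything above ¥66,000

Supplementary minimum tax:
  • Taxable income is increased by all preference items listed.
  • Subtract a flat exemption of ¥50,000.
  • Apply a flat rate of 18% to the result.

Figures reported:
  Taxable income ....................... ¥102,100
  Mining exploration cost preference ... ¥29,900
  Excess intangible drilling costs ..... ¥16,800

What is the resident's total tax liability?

¥17,784

Mainline income levy:
  ¥66,000 × 9% = ¥5,940
  ¥36,100 × 22% = ¥7,942
  → ¥13,882

Supplementary minimum tax:
  Adjusted income: ¥102,100 + ¥29,900 + ¥16,800 = ¥148,800
  Less exemption ¥50,000 → base ¥98,800
  ¥98,800 × 18% = ¥17,784

¥17,784 > ¥13,882, so the supplementary minimum tax is the binding amount.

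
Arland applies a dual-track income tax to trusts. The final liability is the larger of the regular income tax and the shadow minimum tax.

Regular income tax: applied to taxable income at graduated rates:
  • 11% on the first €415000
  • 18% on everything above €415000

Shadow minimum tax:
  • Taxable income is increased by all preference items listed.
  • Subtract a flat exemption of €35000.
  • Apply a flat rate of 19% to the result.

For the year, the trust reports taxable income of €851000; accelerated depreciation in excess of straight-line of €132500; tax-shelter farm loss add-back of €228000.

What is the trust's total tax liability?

Regular income tax:
  €415000 × 11% = €45650
  €436000 × 18% = €78480
  → €124130

Shadow minimum tax:
  Adjusted income: €851000 + €132500 + €228000 = €1211500
  Less exemption €35000 → base €1176500
  €1176500 × 19% = €223535

€223535 > €124130, so the shadow minimum tax is the binding amount.

€223535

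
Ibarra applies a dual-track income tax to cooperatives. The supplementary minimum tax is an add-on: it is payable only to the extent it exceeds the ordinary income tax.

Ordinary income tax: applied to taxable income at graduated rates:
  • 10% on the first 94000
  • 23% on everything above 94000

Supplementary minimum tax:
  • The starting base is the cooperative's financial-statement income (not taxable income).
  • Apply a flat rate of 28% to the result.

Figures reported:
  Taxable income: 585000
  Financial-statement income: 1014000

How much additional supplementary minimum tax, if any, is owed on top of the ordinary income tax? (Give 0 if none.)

Ordinary income tax:
  94000 × 10% = 9400
  491000 × 23% = 112930
  → 122330

Supplementary minimum tax:
  Base (financial-statement income): 1014000
  1014000 × 28% = 283920

Excess of supplementary minimum tax over ordinary income tax: 283920 − 122330 = 161590.

161590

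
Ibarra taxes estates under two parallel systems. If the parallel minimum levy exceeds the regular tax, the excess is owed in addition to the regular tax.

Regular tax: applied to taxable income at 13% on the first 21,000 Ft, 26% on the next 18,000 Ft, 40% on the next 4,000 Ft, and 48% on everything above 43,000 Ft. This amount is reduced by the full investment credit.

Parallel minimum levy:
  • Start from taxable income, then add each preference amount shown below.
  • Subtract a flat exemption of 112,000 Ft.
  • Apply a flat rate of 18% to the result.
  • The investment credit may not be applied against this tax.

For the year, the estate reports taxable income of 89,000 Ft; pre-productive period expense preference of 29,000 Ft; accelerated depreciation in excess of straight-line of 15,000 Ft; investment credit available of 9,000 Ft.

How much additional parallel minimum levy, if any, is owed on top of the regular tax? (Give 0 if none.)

0 Ft

Parallel minimum levy:
  Adjusted income: 89,000 Ft + 29,000 Ft + 15,000 Ft = 133,000 Ft
  Less exemption 112,000 Ft → base 21,000 Ft
  21,000 Ft × 18% = 3,780 Ft

Regular tax:
  21,000 Ft × 13% = 2,730 Ft
  18,000 Ft × 26% = 4,680 Ft
  4,000 Ft × 40% = 1,600 Ft
  46,000 Ft × 48% = 22,080 Ft
  → 31,090 Ft
  Less investment credit 9,000 Ft → 22,090 Ft

3,780 Ft ≤ 22,090 Ft, so no add-on is due.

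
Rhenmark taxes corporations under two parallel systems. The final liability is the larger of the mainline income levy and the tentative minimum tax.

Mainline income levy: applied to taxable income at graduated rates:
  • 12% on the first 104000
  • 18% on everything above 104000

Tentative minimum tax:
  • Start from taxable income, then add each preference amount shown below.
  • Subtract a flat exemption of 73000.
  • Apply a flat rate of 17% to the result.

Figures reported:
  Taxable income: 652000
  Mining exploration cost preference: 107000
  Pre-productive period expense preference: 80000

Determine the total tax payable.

Mainline income levy:
  104000 × 12% = 12480
  548000 × 18% = 98640
  → 111120

Tentative minimum tax:
  Adjusted income: 652000 + 107000 + 80000 = 839000
  Less exemption 73000 → base 766000
  766000 × 17% = 130220

130220 > 111120, so the tentative minimum tax is the binding amount.

130220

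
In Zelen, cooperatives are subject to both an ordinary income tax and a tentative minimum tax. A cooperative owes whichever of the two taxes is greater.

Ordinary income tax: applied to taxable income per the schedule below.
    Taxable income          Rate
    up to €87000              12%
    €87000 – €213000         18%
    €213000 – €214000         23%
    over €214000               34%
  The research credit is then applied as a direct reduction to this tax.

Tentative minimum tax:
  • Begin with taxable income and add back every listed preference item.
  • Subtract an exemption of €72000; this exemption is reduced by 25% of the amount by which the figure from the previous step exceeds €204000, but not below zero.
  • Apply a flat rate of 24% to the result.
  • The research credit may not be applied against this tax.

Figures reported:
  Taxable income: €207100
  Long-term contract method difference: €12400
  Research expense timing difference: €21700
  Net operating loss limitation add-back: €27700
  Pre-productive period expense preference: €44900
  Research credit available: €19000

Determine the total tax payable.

Tentative minimum tax:
  Adjusted income: €207100 + €12400 + €21700 + €27700 + €44900 = €313800
  Exemption: €72000 − 25% × (€313800 − €204000) = €72000 − €27450 = €44550
  Base: €313800 − €44550 = €269250
  €269250 × 24% = €64620

Ordinary income tax:
  €87000 × 12% = €10440
  €120100 × 18% = €21618
  → €32058
  Less research credit €19000 → €13058

€64620 > €13058, so the tentative minimum tax is the binding amount.

€64620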